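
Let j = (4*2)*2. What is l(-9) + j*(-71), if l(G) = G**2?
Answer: -1055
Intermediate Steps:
j = 16 (j = 8*2 = 16)
l(-9) + j*(-71) = (-9)**2 + 16*(-71) = 81 - 1136 = -1055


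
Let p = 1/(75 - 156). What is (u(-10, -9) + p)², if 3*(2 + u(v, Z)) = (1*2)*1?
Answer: 11881/6561 ≈ 1.8109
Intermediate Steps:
u(v, Z) = -4/3 (u(v, Z) = -2 + ((1*2)*1)/3 = -2 + (2*1)/3 = -2 + (⅓)*2 = -2 + ⅔ = -4/3)
p = -1/81 (p = 1/(-81) = -1/81 ≈ -0.012346)
(u(-10, -9) + p)² = (-4/3 - 1/81)² = (-109/81)² = 11881/6561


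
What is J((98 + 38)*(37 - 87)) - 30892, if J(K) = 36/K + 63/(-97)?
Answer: -5094198773/164900 ≈ -30893.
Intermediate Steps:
J(K) = -63/97 + 36/K (J(K) = 36/K + 63*(-1/97) = 36/K - 63/97 = -63/97 + 36/K)
J((98 + 38)*(37 - 87)) - 30892 = (-63/97 + 36/(((98 + 38)*(37 - 87)))) - 30892 = (-63/97 + 36/((136*(-50)))) - 30892 = (-63/97 + 36/(-6800)) - 30892 = (-63/97 + 36*(-1/6800)) - 30892 = (-63/97 - 9/1700) - 30892 = -107973/164900 - 30892 = -5094198773/164900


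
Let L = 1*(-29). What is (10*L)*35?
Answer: -10150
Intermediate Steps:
L = -29
(10*L)*35 = (10*(-29))*35 = -290*35 = -10150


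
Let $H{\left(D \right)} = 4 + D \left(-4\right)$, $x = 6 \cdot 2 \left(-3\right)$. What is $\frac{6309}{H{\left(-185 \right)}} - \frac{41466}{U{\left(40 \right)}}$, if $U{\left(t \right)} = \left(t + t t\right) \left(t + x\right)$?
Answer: $\frac{219507}{101680} \approx 2.1588$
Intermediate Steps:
$x = -36$ ($x = 12 \left(-3\right) = -36$)
$U{\left(t \right)} = \left(-36 + t\right) \left(t + t^{2}\right)$ ($U{\left(t \right)} = \left(t + t t\right) \left(t - 36\right) = \left(t + t^{2}\right) \left(-36 + t\right) = \left(-36 + t\right) \left(t + t^{2}\right)$)
$H{\left(D \right)} = 4 - 4 D$
$\frac{6309}{H{\left(-185 \right)}} - \frac{41466}{U{\left(40 \right)}} = \frac{6309}{4 - -740} - \frac{41466}{40 \left(-36 + 40^{2} - 1400\right)} = \frac{6309}{4 + 740} - \frac{41466}{40 \left(-36 + 1600 - 1400\right)} = \frac{6309}{744} - \frac{41466}{40 \cdot 164} = 6309 \cdot \frac{1}{744} - \frac{41466}{6560} = \frac{2103}{248} - \frac{20733}{3280} = \frac{219507}{101680}$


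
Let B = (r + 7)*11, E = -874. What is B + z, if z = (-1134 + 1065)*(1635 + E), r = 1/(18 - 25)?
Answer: -367035/7 ≈ -52434.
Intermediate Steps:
r = -⅐ (r = 1/(-7) = -⅐ ≈ -0.14286)
B = 528/7 (B = (-⅐ + 7)*11 = (48/7)*11 = 528/7 ≈ 75.429)
z = -52509 (z = (-1134 + 1065)*(1635 - 874) = -69*761 = -52509)
B + z = 528/7 - 52509 = -367035/7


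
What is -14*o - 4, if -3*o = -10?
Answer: -152/3 ≈ -50.667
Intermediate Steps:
o = 10/3 (o = -⅓*(-10) = 10/3 ≈ 3.3333)
-14*o - 4 = -14*10/3 - 4 = -140/3 - 4 = -152/3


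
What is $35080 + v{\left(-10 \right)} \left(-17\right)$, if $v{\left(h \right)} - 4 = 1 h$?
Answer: $35182$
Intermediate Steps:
$v{\left(h \right)} = 4 + h$ ($v{\left(h \right)} = 4 + 1 h = 4 + h$)
$35080 + v{\left(-10 \right)} \left(-17\right) = 35080 + \left(4 - 10\right) \left(-17\right) = 35080 - -102 = 35080 + 102 = 35182$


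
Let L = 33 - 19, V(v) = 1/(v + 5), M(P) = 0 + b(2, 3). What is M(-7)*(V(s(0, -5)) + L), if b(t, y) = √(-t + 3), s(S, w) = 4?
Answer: 127/9 ≈ 14.111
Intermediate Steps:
b(t, y) = √(3 - t)
M(P) = 1 (M(P) = 0 + √(3 - 1*2) = 0 + √(3 - 2) = 0 + √1 = 0 + 1 = 1)
V(v) = 1/(5 + v)
L = 14
M(-7)*(V(s(0, -5)) + L) = 1*(1/(5 + 4) + 14) = 1*(1/9 + 14) = 1*(⅑ + 14) = 1*(127/9) = 127/9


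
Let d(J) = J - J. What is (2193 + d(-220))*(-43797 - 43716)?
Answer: -191916009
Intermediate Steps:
d(J) = 0
(2193 + d(-220))*(-43797 - 43716) = (2193 + 0)*(-43797 - 43716) = 2193*(-87513) = -191916009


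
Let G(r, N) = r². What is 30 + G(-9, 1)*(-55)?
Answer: -4425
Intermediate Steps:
30 + G(-9, 1)*(-55) = 30 + (-9)²*(-55) = 30 + 81*(-55) = 30 - 4455 = -4425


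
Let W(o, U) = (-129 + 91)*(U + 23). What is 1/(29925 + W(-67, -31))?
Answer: 1/30229 ≈ 3.3081e-5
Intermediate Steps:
W(o, U) = -874 - 38*U (W(o, U) = -38*(23 + U) = -874 - 38*U)
1/(29925 + W(-67, -31)) = 1/(29925 + (-874 - 38*(-31))) = 1/(29925 + (-874 + 1178)) = 1/(29925 + 304) = 1/30229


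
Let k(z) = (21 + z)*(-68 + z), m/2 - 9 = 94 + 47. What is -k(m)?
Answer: -74472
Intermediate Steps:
m = 300 (m = 18 + 2*(94 + 47) = 18 + 2*141 = 18 + 282 = 300)
k(z) = (-68 + z)*(21 + z)
-k(m) = -(-1428 + 300**2 - 47*300) = -(-1428 + 90000 - 14100) = -1*74472 = -74472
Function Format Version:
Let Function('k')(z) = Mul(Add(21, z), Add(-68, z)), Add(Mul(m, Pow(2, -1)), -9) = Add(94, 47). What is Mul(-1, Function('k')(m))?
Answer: -74472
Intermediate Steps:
m = 300 (m = Add(18, Mul(2, Add(94, 47))) = Add(18, Mul(2, 141)) = Add(18, 282) = 300)
Function('k')(z) = Mul(Add(-68, z), Add(21, z))
Mul(-1, Function('k')(m)) = Mul(-1, Add(-1428, Pow(300, 2), Mul(-47, 300))) = Mul(-1, Add(-1428, 90000, -14100)) = Mul(-1, 74472) = -74472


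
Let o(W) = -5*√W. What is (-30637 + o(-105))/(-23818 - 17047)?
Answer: 30637/40865 + I*√105/8173 ≈ 0.74971 + 0.0012538*I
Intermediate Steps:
(-30637 + o(-105))/(-23818 - 17047) = (-30637 - 5*I*√105)/(-23818 - 17047) = (-30637 - 5*I*√105)/(-40865) = (-30637 - 5*I*√105)*(-1/40865) = 30637/40865 + I*√105/8173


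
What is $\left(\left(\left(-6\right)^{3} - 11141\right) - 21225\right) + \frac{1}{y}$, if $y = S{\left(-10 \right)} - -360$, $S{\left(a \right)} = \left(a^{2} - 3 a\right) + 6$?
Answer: $- \frac{16160671}{496} \approx -32582.0$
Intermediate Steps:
$S{\left(a \right)} = 6 + a^{2} - 3 a$
$y = 496$ ($y = \left(6 + \left(-10\right)^{2} - -30\right) - -360 = \left(6 + 100 + 30\right) + 360 = 136 + 360 = 496$)
$\left(\left(\left(-6\right)^{3} - 11141\right) - 21225\right) + \frac{1}{y} = \left(\left(\left(-6\right)^{3} - 11141\right) - 21225\right) + \frac{1}{496} = \left(\left(-216 - 11141\right) - 21225\right) + \frac{1}{496} = \left(-11357 - 21225\right) + \frac{1}{496} = -32582 + \frac{1}{496} = - \frac{16160671}{496}$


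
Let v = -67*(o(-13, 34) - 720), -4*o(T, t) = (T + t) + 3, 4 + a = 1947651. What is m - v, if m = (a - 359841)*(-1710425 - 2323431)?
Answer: -6404980808578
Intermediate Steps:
a = 1947647 (a = -4 + 1947651 = 1947647)
o(T, t) = -¾ - T/4 - t/4 (o(T, t) = -((T + t) + 3)/4 = -(3 + T + t)/4 = -¾ - T/4 - t/4)
m = -6404980759936 (m = (1947647 - 359841)*(-1710425 - 2323431) = 1587806*(-4033856) = -6404980759936)
v = 48642 (v = -67*((-¾ - ¼*(-13) - ¼*34) - 720) = -67*((-¾ + 13/4 - 17/2) - 720) = -67*(-6 - 720) = -67*(-726) = 48642)
m - v = -6404980759936 - 1*48642 = -6404980759936 - 48642 = -6404980808578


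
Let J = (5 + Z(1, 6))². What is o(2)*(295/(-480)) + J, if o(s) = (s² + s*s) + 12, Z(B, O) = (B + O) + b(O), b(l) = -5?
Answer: 881/24 ≈ 36.708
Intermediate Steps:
Z(B, O) = -5 + B + O (Z(B, O) = (B + O) - 5 = -5 + B + O)
o(s) = 12 + 2*s² (o(s) = (s² + s²) + 12 = 2*s² + 12 = 12 + 2*s²)
J = 49 (J = (5 + (-5 + 1 + 6))² = (5 + 2)² = 7² = 49)
o(2)*(295/(-480)) + J = (12 + 2*2²)*(295/(-480)) + 49 = (12 + 2*4)*(295*(-1/480)) + 49 = (12 + 8)*(-59/96) + 49 = 20*(-59/96) + 49 = -295/24 + 49 = 881/24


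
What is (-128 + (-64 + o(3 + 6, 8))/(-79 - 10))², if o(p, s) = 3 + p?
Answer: 128595600/7921 ≈ 16235.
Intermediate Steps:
(-128 + (-64 + o(3 + 6, 8))/(-79 - 10))² = (-128 + (-64 + (3 + (3 + 6)))/(-79 - 10))² = (-128 + (-64 + (3 + 9))/(-89))² = (-128 + (-64 + 12)*(-1/89))² = (-128 - 52*(-1/89))² = (-128 + 52/89)² = (-11340/89)² = 128595600/7921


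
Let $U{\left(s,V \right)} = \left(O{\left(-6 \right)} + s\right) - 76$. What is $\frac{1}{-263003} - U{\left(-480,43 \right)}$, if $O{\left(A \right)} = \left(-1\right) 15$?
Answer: $\frac{150174712}{263003} \approx 571.0$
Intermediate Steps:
$O{\left(A \right)} = -15$
$U{\left(s,V \right)} = -91 + s$ ($U{\left(s,V \right)} = \left(-15 + s\right) - 76 = -91 + s$)
$\frac{1}{-263003} - U{\left(-480,43 \right)} = \frac{1}{-263003} - \left(-91 - 480\right) = - \frac{1}{263003} - -571 = - \frac{1}{263003} + 571 = \frac{150174712}{263003}$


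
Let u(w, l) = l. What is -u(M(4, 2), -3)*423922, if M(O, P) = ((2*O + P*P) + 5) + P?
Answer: 1271766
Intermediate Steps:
M(O, P) = 5 + P + P² + 2*O (M(O, P) = ((2*O + P²) + 5) + P = ((P² + 2*O) + 5) + P = (5 + P² + 2*O) + P = 5 + P + P² + 2*O)
-u(M(4, 2), -3)*423922 = -1*(-3)*423922 = 3*423922 = 1271766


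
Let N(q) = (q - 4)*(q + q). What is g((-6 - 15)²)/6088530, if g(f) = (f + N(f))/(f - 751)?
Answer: -735/3595132 ≈ -0.00020444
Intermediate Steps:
N(q) = 2*q*(-4 + q) (N(q) = (-4 + q)*(2*q) = 2*q*(-4 + q))
g(f) = (f + 2*f*(-4 + f))/(-751 + f) (g(f) = (f + 2*f*(-4 + f))/(f - 751) = (f + 2*f*(-4 + f))/(-751 + f))
g((-6 - 15)²)/6088530 = ((-6 - 15)²*(-7 + 2*(-6 - 15)²)/(-751 + (-6 - 15)²))/6088530 = ((-21)²*(-7 + 2*(-21)²)/(-751 + (-21)²))*(1/6088530) = (441*(-7 + 2*441)/(-751 + 441))*(1/6088530) = (441*(-7 + 882)/(-310))*(1/6088530) = (441*(-1/310)*875)*(1/6088530) = -77175/62*1/6088530 = -735/3595132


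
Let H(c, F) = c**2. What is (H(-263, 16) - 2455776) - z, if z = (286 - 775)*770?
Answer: -2010077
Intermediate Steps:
z = -376530 (z = -489*770 = -376530)
(H(-263, 16) - 2455776) - z = ((-263)**2 - 2455776) - 1*(-376530) = (69169 - 2455776) + 376530 = -2386607 + 376530 = -2010077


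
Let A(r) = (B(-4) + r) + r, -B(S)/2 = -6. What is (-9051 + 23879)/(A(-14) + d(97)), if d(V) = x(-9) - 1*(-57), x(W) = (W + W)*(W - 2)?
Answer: 14828/239 ≈ 62.042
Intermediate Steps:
B(S) = 12 (B(S) = -2*(-6) = 12)
x(W) = 2*W*(-2 + W) (x(W) = (2*W)*(-2 + W) = 2*W*(-2 + W))
d(V) = 255 (d(V) = 2*(-9)*(-2 - 9) - 1*(-57) = 2*(-9)*(-11) + 57 = 198 + 57 = 255)
A(r) = 12 + 2*r (A(r) = (12 + r) + r = 12 + 2*r)
(-9051 + 23879)/(A(-14) + d(97)) = (-9051 + 23879)/((12 + 2*(-14)) + 255) = 14828/((12 - 28) + 255) = 14828/(-16 + 255) = 14828/239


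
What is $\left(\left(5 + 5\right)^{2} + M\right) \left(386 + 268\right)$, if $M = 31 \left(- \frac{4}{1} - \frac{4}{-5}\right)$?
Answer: $\frac{2616}{5} \approx 523.2$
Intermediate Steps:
$M = - \frac{496}{5}$ ($M = 31 \left(\left(-4\right) 1 - - \frac{4}{5}\right) = 31 \left(-4 + \frac{4}{5}\right) = 31 \left(- \frac{16}{5}\right) = - \frac{496}{5} \approx -99.2$)
$\left(\left(5 + 5\right)^{2} + M\right) \left(386 + 268\right) = \left(\left(5 + 5\right)^{2} - \frac{496}{5}\right) \left(386 + 268\right) = \left(10^{2} - \frac{496}{5}\right) 654 = \left(100 - \frac{496}{5}\right) 654 = \frac{4}{5} \cdot 654 = \frac{2616}{5}$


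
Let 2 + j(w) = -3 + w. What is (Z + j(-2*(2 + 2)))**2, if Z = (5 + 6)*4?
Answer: 961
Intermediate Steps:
j(w) = -5 + w (j(w) = -2 + (-3 + w) = -5 + w)
Z = 44 (Z = 11*4 = 44)
(Z + j(-2*(2 + 2)))**2 = (44 + (-5 - 2*(2 + 2)))**2 = (44 + (-5 - 2*4))**2 = (44 + (-5 - 8))**2 = (44 - 13)**2 = 31**2 = 961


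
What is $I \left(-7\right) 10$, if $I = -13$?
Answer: $910$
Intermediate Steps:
$I \left(-7\right) 10 = \left(-13\right) \left(-7\right) 10 = 91 \cdot 10 = 910$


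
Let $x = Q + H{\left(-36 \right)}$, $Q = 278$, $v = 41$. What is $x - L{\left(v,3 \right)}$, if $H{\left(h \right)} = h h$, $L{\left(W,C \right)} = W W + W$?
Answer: $-148$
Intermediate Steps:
$L{\left(W,C \right)} = W + W^{2}$ ($L{\left(W,C \right)} = W^{2} + W = W + W^{2}$)
$H{\left(h \right)} = h^{2}$
$x = 1574$ ($x = 278 + \left(-36\right)^{2} = 278 + 1296 = 1574$)
$x - L{\left(v,3 \right)} = 1574 - 41 \left(1 + 41\right) = 1574 - 41 \cdot 42 = 1574 - 1722 = -148$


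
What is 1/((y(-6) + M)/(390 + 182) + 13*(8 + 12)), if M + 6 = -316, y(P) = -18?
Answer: 143/37095 ≈ 0.0038550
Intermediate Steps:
M = -322 (M = -6 - 316 = -322)
1/((y(-6) + M)/(390 + 182) + 13*(8 + 12)) = 1/((-18 - 322)/(390 + 182) + 13*(8 + 12)) = 1/(-340/572 + 13*20) = 1/(-340*1/572 + 260) = 1/(-85/143 + 260) = 1/(37095/143) = 143/37095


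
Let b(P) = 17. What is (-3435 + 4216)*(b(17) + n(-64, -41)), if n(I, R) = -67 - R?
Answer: -7029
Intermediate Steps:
(-3435 + 4216)*(b(17) + n(-64, -41)) = (-3435 + 4216)*(17 + (-67 - 1*(-41))) = 781*(17 + (-67 + 41)) = 781*(17 - 26) = 781*(-9) = -7029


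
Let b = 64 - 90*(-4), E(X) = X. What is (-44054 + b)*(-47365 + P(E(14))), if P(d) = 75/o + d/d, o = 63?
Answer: 43395226970/21 ≈ 2.0664e+9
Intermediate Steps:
P(d) = 46/21 (P(d) = 75/63 + d/d = 75*(1/63) + 1 = 25/21 + 1 = 46/21)
b = 424 (b = 64 + 360 = 424)
(-44054 + b)*(-47365 + P(E(14))) = (-44054 + 424)*(-47365 + 46/21) = -43630*(-994619/21) = 43395226970/21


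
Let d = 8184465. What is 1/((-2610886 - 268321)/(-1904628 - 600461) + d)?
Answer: 2505089/20502816121592 ≈ 1.2218e-7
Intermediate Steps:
1/((-2610886 - 268321)/(-1904628 - 600461) + d) = 1/((-2610886 - 268321)/(-1904628 - 600461) + 8184465) = 1/(-2879207/(-2505089) + 8184465) = 1/(-2879207*(-1/2505089) + 8184465) = 1/(2879207/2505089 + 8184465) = 1/(20502816121592/2505089) = 2505089/20502816121592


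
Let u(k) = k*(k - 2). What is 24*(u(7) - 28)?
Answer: 168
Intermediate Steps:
u(k) = k*(-2 + k)
24*(u(7) - 28) = 24*(7*(-2 + 7) - 28) = 24*(7*5 - 28) = 24*(35 - 28) = 24*7 = 168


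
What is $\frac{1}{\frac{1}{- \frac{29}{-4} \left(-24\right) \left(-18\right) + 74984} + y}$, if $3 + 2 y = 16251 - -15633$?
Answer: $\frac{78116}{1245208099} \approx 6.2733 \cdot 10^{-5}$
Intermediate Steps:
$y = \frac{31881}{2}$ ($y = - \frac{3}{2} + \frac{16251 - -15633}{2} = - \frac{3}{2} + \frac{16251 + 15633}{2} = - \frac{3}{2} + \frac{1}{2} \cdot 31884 = - \frac{3}{2} + 15942 = \frac{31881}{2} \approx 15941.0$)
$\frac{1}{\frac{1}{- \frac{29}{-4} \left(-24\right) \left(-18\right) + 74984} + y} = \frac{1}{\frac{1}{- \frac{29}{-4} \left(-24\right) \left(-18\right) + 74984} + \frac{31881}{2}} = \frac{1}{\frac{1}{\left(-29\right) \left(- \frac{1}{4}\right) \left(-24\right) \left(-18\right) + 74984} + \frac{31881}{2}} = \frac{1}{\frac{1}{\frac{29}{4} \left(-24\right) \left(-18\right) + 74984} + \frac{31881}{2}} = \frac{1}{\frac{1}{\left(-174\right) \left(-18\right) + 74984} + \frac{31881}{2}} = \frac{1}{\frac{1}{3132 + 74984} + \frac{31881}{2}} = \frac{1}{\frac{1}{78116} + \frac{31881}{2}} = \frac{1}{\frac{1245208099}{78116}} = \frac{78116}{1245208099}$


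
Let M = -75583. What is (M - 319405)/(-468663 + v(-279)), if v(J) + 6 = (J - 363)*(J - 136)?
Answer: 394988/202239 ≈ 1.9531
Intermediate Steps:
v(J) = -6 + (-363 + J)*(-136 + J) (v(J) = -6 + (J - 363)*(J - 136) = -6 + (-363 + J)*(-136 + J))
(M - 319405)/(-468663 + v(-279)) = (-75583 - 319405)/(-468663 + (49362 + (-279)² - 499*(-279))) = -394988/(-468663 + (49362 + 77841 + 139221)) = -394988/(-468663 + 266424) = -394988/(-202239) = -394988*(-1/202239) = 394988/202239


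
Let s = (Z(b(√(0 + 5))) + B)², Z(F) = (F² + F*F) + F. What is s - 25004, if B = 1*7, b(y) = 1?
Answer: -24904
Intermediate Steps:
Z(F) = F + 2*F² (Z(F) = (F² + F²) + F = 2*F² + F = F + 2*F²)
B = 7
s = 100 (s = (1*(1 + 2*1) + 7)² = (1*(1 + 2) + 7)² = (1*3 + 7)² = (3 + 7)² = 10² = 100)
s - 25004 = 100 - 25004 = -24904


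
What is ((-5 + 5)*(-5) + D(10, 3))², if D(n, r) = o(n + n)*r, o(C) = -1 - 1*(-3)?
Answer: 36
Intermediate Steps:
o(C) = 2 (o(C) = -1 + 3 = 2)
D(n, r) = 2*r
((-5 + 5)*(-5) + D(10, 3))² = ((-5 + 5)*(-5) + 2*3)² = (0*(-5) + 6)² = (0 + 6)² = 6² = 36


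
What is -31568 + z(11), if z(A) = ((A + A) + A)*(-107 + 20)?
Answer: -34439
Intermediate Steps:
z(A) = -261*A (z(A) = (2*A + A)*(-87) = (3*A)*(-87) = -261*A)
-31568 + z(11) = -31568 - 261*11 = -31568 - 2871 = -34439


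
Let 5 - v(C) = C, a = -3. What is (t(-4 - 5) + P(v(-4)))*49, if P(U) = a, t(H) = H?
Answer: -588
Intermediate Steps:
v(C) = 5 - C
P(U) = -3
(t(-4 - 5) + P(v(-4)))*49 = ((-4 - 5) - 3)*49 = (-9 - 3)*49 = -12*49 = -588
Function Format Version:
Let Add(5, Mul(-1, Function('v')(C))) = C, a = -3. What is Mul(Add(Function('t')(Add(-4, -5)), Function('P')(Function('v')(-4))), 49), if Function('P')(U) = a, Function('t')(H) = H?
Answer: -588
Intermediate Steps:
Function('v')(C) = Add(5, Mul(-1, C))
Function('P')(U) = -3
Mul(Add(Function('t')(Add(-4, -5)), Function('P')(Function('v')(-4))), 49) = Mul(Add(Add(-4, -5), -3), 49) = Mul(Add(-9, -3), 49) = Mul(-12, 49) = -588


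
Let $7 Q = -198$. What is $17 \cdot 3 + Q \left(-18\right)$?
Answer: $\frac{3921}{7} \approx 560.14$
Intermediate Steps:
$Q = - \frac{198}{7}$ ($Q = \frac{1}{7} \left(-198\right) = - \frac{198}{7} \approx -28.286$)
$17 \cdot 3 + Q \left(-18\right) = 17 \cdot 3 - - \frac{3564}{7} = 51 + \frac{3564}{7} = \frac{3921}{7}$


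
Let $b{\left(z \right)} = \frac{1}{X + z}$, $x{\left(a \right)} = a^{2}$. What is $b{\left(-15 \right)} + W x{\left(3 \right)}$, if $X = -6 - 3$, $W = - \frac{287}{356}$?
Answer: $- \frac{15587}{2136} \approx -7.2973$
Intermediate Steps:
$W = - \frac{287}{356}$ ($W = \left(-287\right) \frac{1}{356} = - \frac{287}{356} \approx -0.80618$)
$X = -9$ ($X = -6 - 3 = -9$)
$b{\left(z \right)} = \frac{1}{-9 + z}$
$b{\left(-15 \right)} + W x{\left(3 \right)} = \frac{1}{-9 - 15} - \frac{287 \cdot 3^{2}}{356} = \frac{1}{-24} - \frac{2583}{356} = - \frac{1}{24} - \frac{2583}{356} = - \frac{15587}{2136}$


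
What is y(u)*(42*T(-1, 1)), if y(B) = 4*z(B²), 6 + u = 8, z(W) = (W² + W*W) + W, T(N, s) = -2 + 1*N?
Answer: -18144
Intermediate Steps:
T(N, s) = -2 + N
z(W) = W + 2*W² (z(W) = (W² + W²) + W = 2*W² + W = W + 2*W²)
u = 2 (u = -6 + 8 = 2)
y(B) = 4*B²*(1 + 2*B²) (y(B) = 4*(B²*(1 + 2*B²)) = 4*B²*(1 + 2*B²))
y(u)*(42*T(-1, 1)) = (2²*(4 + 8*2²))*(42*(-2 - 1)) = (4*(4 + 8*4))*(42*(-3)) = (4*(4 + 32))*(-126) = (4*36)*(-126) = 144*(-126) = -18144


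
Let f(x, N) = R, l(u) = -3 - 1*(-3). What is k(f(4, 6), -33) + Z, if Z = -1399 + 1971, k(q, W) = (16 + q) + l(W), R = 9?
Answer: 597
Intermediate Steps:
l(u) = 0 (l(u) = -3 + 3 = 0)
f(x, N) = 9
k(q, W) = 16 + q (k(q, W) = (16 + q) + 0 = 16 + q)
Z = 572
k(f(4, 6), -33) + Z = (16 + 9) + 572 = 25 + 572 = 597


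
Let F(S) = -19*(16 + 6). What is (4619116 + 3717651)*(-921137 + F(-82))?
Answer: -7682789312685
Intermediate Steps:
F(S) = -418 (F(S) = -19*22 = -418)
(4619116 + 3717651)*(-921137 + F(-82)) = (4619116 + 3717651)*(-921137 - 418) = 8336767*(-921555) = -7682789312685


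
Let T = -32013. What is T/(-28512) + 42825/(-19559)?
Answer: -66098237/61962912 ≈ -1.0667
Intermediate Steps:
T/(-28512) + 42825/(-19559) = -32013/(-28512) + 42825/(-19559) = -32013*(-1/28512) + 42825*(-1/19559) = 3557/3168 - 42825/19559 = -66098237/61962912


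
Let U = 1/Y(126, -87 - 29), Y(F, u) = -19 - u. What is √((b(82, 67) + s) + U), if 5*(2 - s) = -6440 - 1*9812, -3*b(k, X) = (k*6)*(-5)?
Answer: √957932715/485 ≈ 63.815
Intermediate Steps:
b(k, X) = 10*k (b(k, X) = -k*6*(-5)/3 = -6*k*(-5)/3 = -(-10)*k = 10*k)
s = 16262/5 (s = 2 - (-6440 - 1*9812)/5 = 2 - (-6440 - 9812)/5 = 2 - ⅕*(-16252) = 2 + 16252/5 = 16262/5 ≈ 3252.4)
U = 1/97 (U = 1/(-19 - (-87 - 29)) = 1/(-19 - 1*(-116)) = 1/(-19 + 116) = 1/97 ≈ 0.010309)
√((b(82, 67) + s) + U) = √((10*82 + 16262/5) + 1/97) = √((820 + 16262/5) + 1/97) = √(20362/5 + 1/97) = √(1975119/485) = √957932715/485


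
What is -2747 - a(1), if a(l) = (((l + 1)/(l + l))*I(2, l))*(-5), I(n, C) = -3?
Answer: -2762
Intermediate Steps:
a(l) = 15*(1 + l)/(2*l) (a(l) = (((l + 1)/(l + l))*(-3))*(-5) = (((1 + l)/((2*l)))*(-3))*(-5) = (((1 + l)*(1/(2*l)))*(-3))*(-5) = (((1 + l)/(2*l))*(-3))*(-5) = -3*(1 + l)/(2*l)*(-5) = 15*(1 + l)/(2*l))
-2747 - a(1) = -2747 - 15*(1 + 1)/(2*1) = -2747 - 15*2/2 = -2747 - 1*15 = -2747 - 15 = -2762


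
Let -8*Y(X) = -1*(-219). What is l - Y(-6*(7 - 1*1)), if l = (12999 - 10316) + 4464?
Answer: 57395/8 ≈ 7174.4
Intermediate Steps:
l = 7147 (l = 2683 + 4464 = 7147)
Y(X) = -219/8 (Y(X) = -(-1)*(-219)/8 = -1/8*219 = -219/8)
l - Y(-6*(7 - 1*1)) = 7147 - 1*(-219/8) = 7147 + 219/8 = 57395/8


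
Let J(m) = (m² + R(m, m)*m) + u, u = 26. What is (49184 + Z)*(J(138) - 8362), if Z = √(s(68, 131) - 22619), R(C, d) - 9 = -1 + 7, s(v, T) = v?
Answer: 628473152 + 12778*I*√22551 ≈ 6.2847e+8 + 1.9189e+6*I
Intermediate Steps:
R(C, d) = 15 (R(C, d) = 9 + (-1 + 7) = 9 + 6 = 15)
Z = I*√22551 (Z = √(68 - 22619) = √(-22551) = I*√22551 ≈ 150.17*I)
J(m) = 26 + m² + 15*m (J(m) = (m² + 15*m) + 26 = 26 + m² + 15*m)
(49184 + Z)*(J(138) - 8362) = (49184 + I*√22551)*((26 + 138² + 15*138) - 8362) = (49184 + I*√22551)*((26 + 19044 + 2070) - 8362) = (49184 + I*√22551)*(21140 - 8362) = (49184 + I*√22551)*12778 = 628473152 + 12778*I*√22551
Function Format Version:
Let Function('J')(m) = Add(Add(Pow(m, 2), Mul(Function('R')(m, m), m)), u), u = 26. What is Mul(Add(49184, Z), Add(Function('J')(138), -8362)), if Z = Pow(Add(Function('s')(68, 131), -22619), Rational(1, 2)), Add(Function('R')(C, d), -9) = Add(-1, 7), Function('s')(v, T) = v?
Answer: Add(628473152, Mul(12778, I, Pow(22551, Rational(1, 2)))) ≈ Add(6.2847e+8, Mul(1.9189e+6, I))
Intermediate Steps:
Function('R')(C, d) = 15 (Function('R')(C, d) = Add(9, Add(-1, 7)) = Add(9, 6) = 15)
Z = Mul(I, Pow(22551, Rational(1, 2))) (Z = Pow(Add(68, -22619), Rational(1, 2)) = Pow(-22551, Rational(1, 2)) = Mul(I, Pow(22551, Rational(1, 2))) ≈ Mul(150.17, I))
Function('J')(m) = Add(26, Pow(m, 2), Mul(15, m)) (Function('J')(m) = Add(Add(Pow(m, 2), Mul(15, m)), 26) = Add(26, Pow(m, 2), Mul(15, m)))
Mul(Add(49184, Z), Add(Function('J')(138), -8362)) = Mul(Add(49184, Mul(I, Pow(22551, Rational(1, 2)))), Add(Add(26, Pow(138, 2), Mul(15, 138)), -8362)) = Mul(Add(49184, Mul(I, Pow(22551, Rational(1, 2)))), Add(Add(26, 19044, 2070), -8362)) = Mul(Add(49184, Mul(I, Pow(22551, Rational(1, 2)))), Add(21140, -8362)) = Mul(Add(49184, Mul(I, Pow(22551, Rational(1, 2)))), 12778) = Add(628473152, Mul(12778, I, Pow(22551, Rational(1, 2))))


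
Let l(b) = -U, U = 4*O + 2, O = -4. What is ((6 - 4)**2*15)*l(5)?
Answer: 840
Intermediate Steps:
U = -14 (U = 4*(-4) + 2 = -16 + 2 = -14)
l(b) = 14 (l(b) = -1*(-14) = 14)
((6 - 4)**2*15)*l(5) = ((6 - 4)**2*15)*14 = (2**2*15)*14 = (4*15)*14 = 60*14 = 840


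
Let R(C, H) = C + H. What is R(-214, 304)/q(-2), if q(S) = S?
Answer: -45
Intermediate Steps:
R(-214, 304)/q(-2) = (-214 + 304)/(-2) = 90*(-1/2) = -45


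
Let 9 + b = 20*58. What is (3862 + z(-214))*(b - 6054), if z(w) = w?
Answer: -17886144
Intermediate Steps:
b = 1151 (b = -9 + 20*58 = -9 + 1160 = 1151)
(3862 + z(-214))*(b - 6054) = (3862 - 214)*(1151 - 6054) = 3648*(-4903) = -17886144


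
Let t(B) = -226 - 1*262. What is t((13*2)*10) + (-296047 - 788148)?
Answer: -1084683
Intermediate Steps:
t(B) = -488 (t(B) = -226 - 262 = -488)
t((13*2)*10) + (-296047 - 788148) = -488 + (-296047 - 788148) = -488 - 1084195 = -1084683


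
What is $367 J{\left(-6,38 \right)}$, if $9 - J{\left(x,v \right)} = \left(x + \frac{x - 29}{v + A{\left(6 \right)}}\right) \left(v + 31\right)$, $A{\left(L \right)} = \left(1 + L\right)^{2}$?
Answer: $\frac{4797424}{29} \approx 1.6543 \cdot 10^{5}$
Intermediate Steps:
$J{\left(x,v \right)} = 9 - \left(31 + v\right) \left(x + \frac{-29 + x}{49 + v}\right)$ ($J{\left(x,v \right)} = 9 - \left(x + \frac{x - 29}{v + \left(1 + 6\right)^{2}}\right) \left(v + 31\right) = 9 - \left(x + \frac{-29 + x}{v + 7^{2}}\right) \left(31 + v\right) = 9 - \left(x + \frac{-29 + x}{v + 49}\right) \left(31 + v\right) = 9 - \left(x + \frac{-29 + x}{49 + v}\right) \left(31 + v\right) = 9 - \left(31 + v\right) \left(x + \frac{-29 + x}{49 + v}\right)$)
$367 J{\left(-6,38 \right)} = 367 \frac{1340 - -9300 + 38 \cdot 38 - - 6 \cdot 38^{2} - 3078 \left(-6\right)}{49 + 38} = 367 \frac{1340 + 9300 + 1444 - \left(-6\right) 1444 + 18468}{87} = 367 \frac{1340 + 9300 + 1444 + 8664 + 18468}{87} = 367 \cdot \frac{1}{87} \cdot 39216 = 367 \cdot \frac{13072}{29} = \frac{4797424}{29}$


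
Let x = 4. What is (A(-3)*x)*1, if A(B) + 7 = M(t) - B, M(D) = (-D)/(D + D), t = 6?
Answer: -18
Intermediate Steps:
M(D) = -1/2 (M(D) = (-D)/((2*D)) = (-D)*(1/(2*D)) = -1/2)
A(B) = -15/2 - B (A(B) = -7 + (-1/2 - B) = -15/2 - B)
(A(-3)*x)*1 = ((-15/2 - 1*(-3))*4)*1 = ((-15/2 + 3)*4)*1 = -9/2*4*1 = -18*1 = -18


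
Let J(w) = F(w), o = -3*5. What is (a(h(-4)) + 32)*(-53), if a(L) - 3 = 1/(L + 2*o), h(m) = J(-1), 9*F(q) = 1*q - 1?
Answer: -504083/272 ≈ -1853.2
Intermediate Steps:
o = -15
F(q) = -1/9 + q/9 (F(q) = (1*q - 1)/9 = (q - 1)/9 = (-1 + q)/9 = -1/9 + q/9)
J(w) = -1/9 + w/9
h(m) = -2/9 (h(m) = -1/9 + (1/9)*(-1) = -1/9 - 1/9 = -2/9)
a(L) = 3 + 1/(-30 + L) (a(L) = 3 + 1/(L + 2*(-15)) = 3 + 1/(L - 30) = 3 + 1/(-30 + L))
(a(h(-4)) + 32)*(-53) = ((-89 + 3*(-2/9))/(-30 - 2/9) + 32)*(-53) = ((-89 - 2/3)/(-272/9) + 32)*(-53) = (-9/272*(-269/3) + 32)*(-53) = (807/272 + 32)*(-53) = (9511/272)*(-53) = -504083/272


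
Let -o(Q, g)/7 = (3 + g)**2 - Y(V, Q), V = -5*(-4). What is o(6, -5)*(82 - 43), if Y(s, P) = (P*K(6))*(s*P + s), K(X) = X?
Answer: 1374828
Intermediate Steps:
V = 20
Y(s, P) = 6*P*(s + P*s) (Y(s, P) = (P*6)*(s*P + s) = (6*P)*(P*s + s) = (6*P)*(s + P*s) = 6*P*(s + P*s))
o(Q, g) = -7*(3 + g)**2 + 840*Q*(1 + Q) (o(Q, g) = -7*((3 + g)**2 - 6*Q*20*(1 + Q)) = -7*((3 + g)**2 - 120*Q*(1 + Q)) = -7*(3 + g)**2 + 840*Q*(1 + Q))
o(6, -5)*(82 - 43) = (-7*(3 - 5)**2 + 840*6*(1 + 6))*(82 - 43) = (-7*(-2)**2 + 840*6*7)*39 = (-7*4 + 35280)*39 = (-28 + 35280)*39 = 35252*39 = 1374828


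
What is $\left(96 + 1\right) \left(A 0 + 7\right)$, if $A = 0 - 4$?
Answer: $679$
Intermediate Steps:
$A = -4$
$\left(96 + 1\right) \left(A 0 + 7\right) = \left(96 + 1\right) \left(\left(-4\right) 0 + 7\right) = 97 \left(0 + 7\right) = 97 \cdot 7 = 679$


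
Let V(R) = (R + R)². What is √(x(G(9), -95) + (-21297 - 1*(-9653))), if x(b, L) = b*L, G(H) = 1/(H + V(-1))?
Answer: I*√1969071/13 ≈ 107.94*I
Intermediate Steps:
V(R) = 4*R² (V(R) = (2*R)² = 4*R²)
G(H) = 1/(4 + H) (G(H) = 1/(H + 4*(-1)²) = 1/(H + 4*1) = 1/(H + 4) = 1/(4 + H))
x(b, L) = L*b
√(x(G(9), -95) + (-21297 - 1*(-9653))) = √(-95/(4 + 9) + (-21297 - 1*(-9653))) = √(-95/13 + (-21297 + 9653)) = √(-95*1/13 - 11644) = √(-95/13 - 11644) = √(-151467/13) = I*√1969071/13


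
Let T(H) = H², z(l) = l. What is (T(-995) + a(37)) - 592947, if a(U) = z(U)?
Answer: 397115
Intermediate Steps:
a(U) = U
(T(-995) + a(37)) - 592947 = ((-995)² + 37) - 592947 = (990025 + 37) - 592947 = 990062 - 592947 = 397115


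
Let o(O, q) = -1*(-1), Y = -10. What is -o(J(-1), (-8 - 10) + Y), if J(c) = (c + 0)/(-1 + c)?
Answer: -1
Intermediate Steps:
J(c) = c/(-1 + c)
o(O, q) = 1
-o(J(-1), (-8 - 10) + Y) = -1*1 = -1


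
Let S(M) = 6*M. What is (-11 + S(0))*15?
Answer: -165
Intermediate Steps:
(-11 + S(0))*15 = (-11 + 6*0)*15 = (-11 + 0)*15 = -11*15 = -165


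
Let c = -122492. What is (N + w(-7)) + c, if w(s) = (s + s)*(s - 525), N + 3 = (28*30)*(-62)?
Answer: -167127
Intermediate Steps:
N = -52083 (N = -3 + (28*30)*(-62) = -3 + 840*(-62) = -3 - 52080 = -52083)
w(s) = 2*s*(-525 + s) (w(s) = (2*s)*(-525 + s) = 2*s*(-525 + s))
(N + w(-7)) + c = (-52083 + 2*(-7)*(-525 - 7)) - 122492 = (-52083 + 2*(-7)*(-532)) - 122492 = (-52083 + 7448) - 122492 = -44635 - 122492 = -167127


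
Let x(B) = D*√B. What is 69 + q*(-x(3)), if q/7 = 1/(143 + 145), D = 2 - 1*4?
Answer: 69 + 7*√3/144 ≈ 69.084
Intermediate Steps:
D = -2 (D = 2 - 4 = -2)
x(B) = -2*√B
q = 7/288 (q = 7/(143 + 145) = 7/288 ≈ 0.024306)
69 + q*(-x(3)) = 69 + 7*(-(-2)*√3)/288 = 69 + 7*(2*√3)/288 = 69 + 7*√3/144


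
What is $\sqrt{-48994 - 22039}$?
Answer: $i \sqrt{71033} \approx 266.52 i$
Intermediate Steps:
$\sqrt{-48994 - 22039} = \sqrt{-71033} = i \sqrt{71033}$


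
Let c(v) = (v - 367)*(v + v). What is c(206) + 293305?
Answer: 226973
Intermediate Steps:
c(v) = 2*v*(-367 + v) (c(v) = (-367 + v)*(2*v) = 2*v*(-367 + v))
c(206) + 293305 = 2*206*(-367 + 206) + 293305 = 2*206*(-161) + 293305 = -66332 + 293305 = 226973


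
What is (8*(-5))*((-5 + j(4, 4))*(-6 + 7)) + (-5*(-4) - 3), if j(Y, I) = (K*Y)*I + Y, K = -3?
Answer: 1977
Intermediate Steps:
j(Y, I) = Y - 3*I*Y (j(Y, I) = (-3*Y)*I + Y = -3*I*Y + Y = Y - 3*I*Y)
(8*(-5))*((-5 + j(4, 4))*(-6 + 7)) + (-5*(-4) - 3) = (8*(-5))*((-5 + 4*(1 - 3*4))*(-6 + 7)) + (-5*(-4) - 3) = -40*(-5 + 4*(1 - 12)) + (20 - 3) = -40*(-5 + 4*(-11)) + 17 = -40*(-5 - 44) + 17 = -(-1960) + 17 = -40*(-49) + 17 = 1960 + 17 = 1977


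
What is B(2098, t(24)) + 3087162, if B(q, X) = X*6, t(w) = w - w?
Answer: 3087162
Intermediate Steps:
t(w) = 0
B(q, X) = 6*X
B(2098, t(24)) + 3087162 = 6*0 + 3087162 = 0 + 3087162 = 3087162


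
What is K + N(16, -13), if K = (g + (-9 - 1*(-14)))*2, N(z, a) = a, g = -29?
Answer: -61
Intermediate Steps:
K = -48 (K = (-29 + (-9 - 1*(-14)))*2 = (-29 + (-9 + 14))*2 = (-29 + 5)*2 = -24*2 = -48)
K + N(16, -13) = -48 - 13 = -61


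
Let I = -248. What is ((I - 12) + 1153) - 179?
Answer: 714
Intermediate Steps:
((I - 12) + 1153) - 179 = ((-248 - 12) + 1153) - 179 = (-260 + 1153) - 179 = 893 - 179 = 714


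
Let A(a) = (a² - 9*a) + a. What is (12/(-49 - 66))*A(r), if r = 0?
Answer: 0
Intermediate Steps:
A(a) = a² - 8*a
(12/(-49 - 66))*A(r) = (12/(-49 - 66))*(0*(-8 + 0)) = (12/(-115))*(0*(-8)) = (12*(-1/115))*0 = -12/115*0 = 0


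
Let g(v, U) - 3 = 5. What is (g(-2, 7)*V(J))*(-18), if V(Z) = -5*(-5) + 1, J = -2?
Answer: -3744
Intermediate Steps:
g(v, U) = 8 (g(v, U) = 3 + 5 = 8)
V(Z) = 26 (V(Z) = 25 + 1 = 26)
(g(-2, 7)*V(J))*(-18) = (8*26)*(-18) = 208*(-18) = -3744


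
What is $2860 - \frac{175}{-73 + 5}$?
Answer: $\frac{194655}{68} \approx 2862.6$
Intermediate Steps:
$2860 - \frac{175}{-73 + 5} = 2860 - \frac{175}{-68} = 2860 - - \frac{175}{68} = 2860 + \frac{175}{68} = \frac{194655}{68}$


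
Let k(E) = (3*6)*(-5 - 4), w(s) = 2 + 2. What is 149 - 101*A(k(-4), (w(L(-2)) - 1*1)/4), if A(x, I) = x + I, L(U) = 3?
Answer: 65741/4 ≈ 16435.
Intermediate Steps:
w(s) = 4
k(E) = -162 (k(E) = 18*(-9) = -162)
A(x, I) = I + x
149 - 101*A(k(-4), (w(L(-2)) - 1*1)/4) = 149 - 101*((4 - 1*1)/4 - 162) = 149 - 101*((4 - 1)*(1/4) - 162) = 149 - 101*(3*(1/4) - 162) = 149 - 101*(3/4 - 162) = 149 - 101*(-645/4) = 149 + 65145/4 = 65741/4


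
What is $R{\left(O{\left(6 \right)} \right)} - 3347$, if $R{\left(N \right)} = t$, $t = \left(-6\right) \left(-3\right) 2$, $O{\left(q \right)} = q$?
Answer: $-3311$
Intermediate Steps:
$t = 36$ ($t = 18 \cdot 2 = 36$)
$R{\left(N \right)} = 36$
$R{\left(O{\left(6 \right)} \right)} - 3347 = 36 - 3347 = -3311$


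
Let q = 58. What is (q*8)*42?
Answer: 19488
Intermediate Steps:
(q*8)*42 = (58*8)*42 = 464*42 = 19488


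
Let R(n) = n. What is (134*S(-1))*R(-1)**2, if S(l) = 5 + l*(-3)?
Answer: 1072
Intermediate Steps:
S(l) = 5 - 3*l
(134*S(-1))*R(-1)**2 = (134*(5 - 3*(-1)))*(-1)**2 = (134*(5 + 3))*1 = (134*8)*1 = 1072*1 = 1072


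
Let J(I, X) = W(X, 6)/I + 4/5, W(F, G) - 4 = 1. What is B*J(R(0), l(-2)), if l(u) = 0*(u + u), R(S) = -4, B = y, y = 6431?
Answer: -57879/20 ≈ -2893.9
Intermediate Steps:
B = 6431
W(F, G) = 5 (W(F, G) = 4 + 1 = 5)
l(u) = 0 (l(u) = 0*(2*u) = 0)
J(I, X) = ⅘ + 5/I (J(I, X) = 5/I + 4/5 = 5/I + 4*(⅕) = 5/I + ⅘ = ⅘ + 5/I)
B*J(R(0), l(-2)) = 6431*(⅘ + 5/(-4)) = 6431*(⅘ + 5*(-¼)) = 6431*(⅘ - 5/4) = 6431*(-9/20) = -57879/20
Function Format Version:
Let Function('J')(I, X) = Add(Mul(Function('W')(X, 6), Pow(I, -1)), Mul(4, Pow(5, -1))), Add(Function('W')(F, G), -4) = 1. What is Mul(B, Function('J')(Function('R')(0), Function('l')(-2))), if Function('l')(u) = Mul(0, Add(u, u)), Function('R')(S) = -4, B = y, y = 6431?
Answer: Rational(-57879, 20) ≈ -2893.9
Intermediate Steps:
B = 6431
Function('W')(F, G) = 5 (Function('W')(F, G) = Add(4, 1) = 5)
Function('l')(u) = 0 (Function('l')(u) = Mul(0, Mul(2, u)) = 0)
Function('J')(I, X) = Add(Rational(4, 5), Mul(5, Pow(I, -1))) (Function('J')(I, X) = Add(Mul(5, Pow(I, -1)), Mul(4, Pow(5, -1))) = Add(Mul(5, Pow(I, -1)), Mul(4, Rational(1, 5))) = Add(Mul(5, Pow(I, -1)), Rational(4, 5)) = Add(Rational(4, 5), Mul(5, Pow(I, -1))))
Mul(B, Function('J')(Function('R')(0), Function('l')(-2))) = Mul(6431, Add(Rational(4, 5), Mul(5, Pow(-4, -1)))) = Mul(6431, Add(Rational(4, 5), Mul(5, Rational(-1, 4)))) = Mul(6431, Add(Rational(4, 5), Rational(-5, 4))) = Mul(6431, Rational(-9, 20)) = Rational(-57879, 20)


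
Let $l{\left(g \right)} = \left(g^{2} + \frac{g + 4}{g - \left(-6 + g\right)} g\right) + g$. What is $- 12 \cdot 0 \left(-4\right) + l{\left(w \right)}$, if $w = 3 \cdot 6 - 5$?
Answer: $\frac{1313}{6} \approx 218.83$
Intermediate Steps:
$w = 13$ ($w = 18 - 5 = 13$)
$l{\left(g \right)} = g + g^{2} + g \left(\frac{2}{3} + \frac{g}{6}\right)$ ($l{\left(g \right)} = \left(g^{2} + \frac{4 + g}{6} g\right) + g = \left(g^{2} + \left(4 + g\right) \frac{1}{6} g\right) + g = \left(g^{2} + \left(\frac{2}{3} + \frac{g}{6}\right) g\right) + g = \left(g^{2} + g \left(\frac{2}{3} + \frac{g}{6}\right)\right) + g = g + g^{2} + g \left(\frac{2}{3} + \frac{g}{6}\right)$)
$- 12 \cdot 0 \left(-4\right) + l{\left(w \right)} = - 12 \cdot 0 \left(-4\right) + \frac{1}{6} \cdot 13 \left(10 + 7 \cdot 13\right) = \left(-12\right) 0 + \frac{1}{6} \cdot 13 \left(10 + 91\right) = 0 + \frac{1}{6} \cdot 13 \cdot 101 = 0 + \frac{1313}{6} = \frac{1313}{6}$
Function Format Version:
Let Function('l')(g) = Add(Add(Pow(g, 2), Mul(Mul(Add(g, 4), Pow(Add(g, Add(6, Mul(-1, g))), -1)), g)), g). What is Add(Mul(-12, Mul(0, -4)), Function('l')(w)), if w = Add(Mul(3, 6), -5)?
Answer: Rational(1313, 6) ≈ 218.83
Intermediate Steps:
w = 13 (w = Add(18, -5) = 13)
Function('l')(g) = Add(g, Pow(g, 2), Mul(g, Add(Rational(2, 3), Mul(Rational(1, 6), g)))) (Function('l')(g) = Add(Add(Pow(g, 2), Mul(Mul(Add(4, g), Pow(6, -1)), g)), g) = Add(Add(Pow(g, 2), Mul(Mul(Add(4, g), Rational(1, 6)), g)), g) = Add(Add(Pow(g, 2), Mul(Add(Rational(2, 3), Mul(Rational(1, 6), g)), g)), g) = Add(Add(Pow(g, 2), Mul(g, Add(Rational(2, 3), Mul(Rational(1, 6), g)))), g) = Add(g, Pow(g, 2), Mul(g, Add(Rational(2, 3), Mul(Rational(1, 6), g)))))
Add(Mul(-12, Mul(0, -4)), Function('l')(w)) = Add(Mul(-12, Mul(0, -4)), Mul(Rational(1, 6), 13, Add(10, Mul(7, 13)))) = Add(Mul(-12, 0), Mul(Rational(1, 6), 13, Add(10, 91))) = Add(0, Mul(Rational(1, 6), 13, 101)) = Add(0, Rational(1313, 6)) = Rational(1313, 6)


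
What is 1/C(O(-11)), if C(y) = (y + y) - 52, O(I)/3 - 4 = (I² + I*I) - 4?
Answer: 1/1400 ≈ 0.00071429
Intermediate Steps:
O(I) = 6*I² (O(I) = 12 + 3*((I² + I*I) - 4) = 12 + 3*((I² + I²) - 4) = 12 + 3*(2*I² - 4) = 12 + 3*(-4 + 2*I²) = 12 + (-12 + 6*I²) = 6*I²)
C(y) = -52 + 2*y (C(y) = 2*y - 52 = -52 + 2*y)
1/C(O(-11)) = 1/(-52 + 2*(6*(-11)²)) = 1/(-52 + 2*(6*121)) = 1/(-52 + 2*726) = 1/(-52 + 1452) = 1/1400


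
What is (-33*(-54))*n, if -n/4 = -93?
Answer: 662904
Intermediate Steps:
n = 372 (n = -4*(-93) = 372)
(-33*(-54))*n = -33*(-54)*372 = 1782*372 = 662904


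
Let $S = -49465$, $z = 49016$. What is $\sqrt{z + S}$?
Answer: $i \sqrt{449} \approx 21.19 i$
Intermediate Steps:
$\sqrt{z + S} = \sqrt{49016 - 49465} = \sqrt{-449} = i \sqrt{449}$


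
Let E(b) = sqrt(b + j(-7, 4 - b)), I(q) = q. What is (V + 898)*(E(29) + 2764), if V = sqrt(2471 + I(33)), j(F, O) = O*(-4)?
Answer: 2*(449 + sqrt(626))*(2764 + sqrt(129)) ≈ 2.6312e+6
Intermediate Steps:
j(F, O) = -4*O
E(b) = sqrt(-16 + 5*b) (E(b) = sqrt(b - 4*(4 - b)) = sqrt(b + (-16 + 4*b)) = sqrt(-16 + 5*b))
V = 2*sqrt(626) (V = sqrt(2471 + 33) = sqrt(2504) = 2*sqrt(626) ≈ 50.040)
(V + 898)*(E(29) + 2764) = (2*sqrt(626) + 898)*(sqrt(-16 + 5*29) + 2764) = (898 + 2*sqrt(626))*(sqrt(-16 + 145) + 2764) = (898 + 2*sqrt(626))*(sqrt(129) + 2764) = (898 + 2*sqrt(626))*(2764 + sqrt(129))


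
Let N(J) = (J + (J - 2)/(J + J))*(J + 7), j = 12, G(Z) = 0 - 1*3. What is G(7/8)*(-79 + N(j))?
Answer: -1883/4 ≈ -470.75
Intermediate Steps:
G(Z) = -3 (G(Z) = 0 - 3 = -3)
N(J) = (7 + J)*(J + (-2 + J)/(2*J)) (N(J) = (J + (-2 + J)/((2*J)))*(7 + J) = (J + (-2 + J)*(1/(2*J)))*(7 + J) = (J + (-2 + J)/(2*J))*(7 + J) = (7 + J)*(J + (-2 + J)/(2*J)))
G(7/8)*(-79 + N(j)) = -3*(-79 + (5/2 + 12² - 7/12 + (15/2)*12)) = -3*(-79 + (5/2 + 144 - 7*1/12 + 90)) = -3*(-79 + (5/2 + 144 - 7/12 + 90)) = -3*(-79 + 2831/12) = -3*1883/12 = -1883/4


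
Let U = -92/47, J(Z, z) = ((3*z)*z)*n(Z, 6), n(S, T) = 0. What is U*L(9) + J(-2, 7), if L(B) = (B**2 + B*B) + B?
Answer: -15732/47 ≈ -334.72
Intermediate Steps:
L(B) = B + 2*B**2 (L(B) = (B**2 + B**2) + B = 2*B**2 + B = B + 2*B**2)
J(Z, z) = 0 (J(Z, z) = ((3*z)*z)*0 = (3*z**2)*0 = 0)
U = -92/47 (U = -92*1/47 = -92/47 ≈ -1.9574)
U*L(9) + J(-2, 7) = -828*(1 + 2*9)/47 + 0 = -828*(1 + 18)/47 + 0 = -828*19/47 + 0 = -92/47*171 + 0 = -15732/47 + 0 = -15732/47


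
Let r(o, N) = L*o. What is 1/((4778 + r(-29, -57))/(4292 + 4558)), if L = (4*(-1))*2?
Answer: 295/167 ≈ 1.7665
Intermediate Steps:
L = -8 (L = -4*2 = -8)
r(o, N) = -8*o
1/((4778 + r(-29, -57))/(4292 + 4558)) = 1/((4778 - 8*(-29))/(4292 + 4558)) = 1/((4778 + 232)/8850) = 1/(5010*(1/8850)) = 1/(167/295) = 295/167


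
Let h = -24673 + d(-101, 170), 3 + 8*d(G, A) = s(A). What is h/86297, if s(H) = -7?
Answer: -98697/345188 ≈ -0.28592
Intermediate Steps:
d(G, A) = -5/4 (d(G, A) = -3/8 + (⅛)*(-7) = -3/8 - 7/8 = -5/4)
h = -98697/4 (h = -24673 - 5/4 = -98697/4 ≈ -24674.)
h/86297 = -98697/4/86297 = -98697/4*1/86297 = -98697/345188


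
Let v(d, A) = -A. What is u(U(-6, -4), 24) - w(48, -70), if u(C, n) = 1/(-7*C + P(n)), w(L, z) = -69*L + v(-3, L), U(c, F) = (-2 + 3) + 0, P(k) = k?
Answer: 57121/17 ≈ 3360.1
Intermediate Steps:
U(c, F) = 1 (U(c, F) = 1 + 0 = 1)
w(L, z) = -70*L (w(L, z) = -69*L - L = -70*L)
u(C, n) = 1/(n - 7*C) (u(C, n) = 1/(-7*C + n) = 1/(n - 7*C))
u(U(-6, -4), 24) - w(48, -70) = 1/(24 - 7*1) - (-70)*48 = 1/(24 - 7) - 1*(-3360) = 1/17 + 3360 = 57121/17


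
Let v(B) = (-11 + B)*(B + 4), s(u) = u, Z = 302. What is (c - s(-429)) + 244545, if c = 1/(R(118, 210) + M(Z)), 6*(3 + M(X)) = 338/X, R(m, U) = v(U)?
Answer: 9451186826364/38580367 ≈ 2.4497e+5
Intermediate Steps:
v(B) = (-11 + B)*(4 + B)
R(m, U) = -44 + U² - 7*U
M(X) = -3 + 169/(3*X) (M(X) = -3 + (338/X)/6 = -3 + 169/(3*X))
c = 906/38580367 (c = 1/((-44 + 210² - 7*210) + (-3 + (169/3)/302)) = 1/((-44 + 44100 - 1470) + (-3 + (169/3)*(1/302))) = 1/(42586 + (-3 + 169/906)) = 1/(42586 - 2549/906) = 1/(38580367/906) = 906/38580367 ≈ 2.3483e-5)
(c - s(-429)) + 244545 = (906/38580367 - 1*(-429)) + 244545 = (906/38580367 + 429) + 244545 = 16550978349/38580367 + 244545 = 9451186826364/38580367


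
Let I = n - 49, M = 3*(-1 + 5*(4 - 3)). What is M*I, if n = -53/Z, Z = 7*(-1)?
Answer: -3480/7 ≈ -497.14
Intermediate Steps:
Z = -7
n = 53/7 (n = -53/(-7) = -53*(-1/7) = 53/7 ≈ 7.5714)
M = 12 (M = 3*(-1 + 5*1) = 3*(-1 + 5) = 3*4 = 12)
I = -290/7 (I = 53/7 - 49 = -290/7 ≈ -41.429)
M*I = 12*(-290/7) = -3480/7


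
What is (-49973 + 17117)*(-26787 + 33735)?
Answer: -228283488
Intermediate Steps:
(-49973 + 17117)*(-26787 + 33735) = -32856*6948 = -228283488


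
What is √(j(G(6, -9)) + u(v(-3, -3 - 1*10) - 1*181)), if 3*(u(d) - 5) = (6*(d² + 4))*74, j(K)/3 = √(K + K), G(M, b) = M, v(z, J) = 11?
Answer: √(4277797 + 6*√3) ≈ 2068.3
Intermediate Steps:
j(K) = 3*√2*√K (j(K) = 3*√(K + K) = 3*√(2*K) = 3*(√2*√K) = 3*√2*√K)
u(d) = 597 + 148*d² (u(d) = 5 + ((6*(d² + 4))*74)/3 = 5 + ((6*(4 + d²))*74)/3 = 5 + ((24 + 6*d²)*74)/3 = 5 + (1776 + 444*d²)/3 = 5 + (592 + 148*d²) = 597 + 148*d²)
√(j(G(6, -9)) + u(v(-3, -3 - 1*10) - 1*181)) = √(3*√2*√6 + (597 + 148*(11 - 1*181)²)) = √(6*√3 + (597 + 148*(11 - 181)²)) = √(6*√3 + (597 + 148*(-170)²)) = √(6*√3 + (597 + 148*28900)) = √(6*√3 + (597 + 4277200)) = √(6*√3 + 4277797) = √(4277797 + 6*√3)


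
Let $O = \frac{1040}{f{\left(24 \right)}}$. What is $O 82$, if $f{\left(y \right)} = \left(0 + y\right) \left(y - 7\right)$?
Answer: $\frac{10660}{51} \approx 209.02$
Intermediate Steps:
$f{\left(y \right)} = y \left(-7 + y\right)$
$O = \frac{130}{51}$ ($O = \frac{1040}{24 \left(-7 + 24\right)} = \frac{1040}{24 \cdot 17} = \frac{1040}{408} = 1040 \cdot \frac{1}{408} = \frac{130}{51} \approx 2.549$)
$O 82 = \frac{130}{51} \cdot 82 = \frac{10660}{51}$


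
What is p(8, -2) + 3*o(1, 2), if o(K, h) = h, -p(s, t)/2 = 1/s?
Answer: 23/4 ≈ 5.7500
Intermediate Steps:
p(s, t) = -2/s
p(8, -2) + 3*o(1, 2) = -2/8 + 3*2 = -2*⅛ + 6 = -¼ + 6 = 23/4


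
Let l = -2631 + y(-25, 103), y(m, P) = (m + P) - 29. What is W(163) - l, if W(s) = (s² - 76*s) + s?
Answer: 16926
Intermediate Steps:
y(m, P) = -29 + P + m (y(m, P) = (P + m) - 29 = -29 + P + m)
W(s) = s² - 75*s
l = -2582 (l = -2631 + (-29 + 103 - 25) = -2631 + 49 = -2582)
W(163) - l = 163*(-75 + 163) - 1*(-2582) = 163*88 + 2582 = 14344 + 2582 = 16926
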